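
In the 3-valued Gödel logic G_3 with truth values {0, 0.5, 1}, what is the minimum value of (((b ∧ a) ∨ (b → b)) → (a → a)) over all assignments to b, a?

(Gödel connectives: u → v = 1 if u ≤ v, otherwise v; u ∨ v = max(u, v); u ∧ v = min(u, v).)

1.00

Every assignment gives 1. For instance at b = 0, a = 0:
  (b ∧ a) = min(0, 0) = 0
  (b → b): 0 ≤ 0, so result = 1
  ((b ∧ a) ∨ (b → b)) = max(0, 1) = 1
  (a → a): 0 ≤ 0, so result = 1
  (((b ∧ a) ∨ (b → b)) → (a → a)): 1 ≤ 1, so result = 1
All 9 assignments give value 1 — the formula is a G_3-tautology.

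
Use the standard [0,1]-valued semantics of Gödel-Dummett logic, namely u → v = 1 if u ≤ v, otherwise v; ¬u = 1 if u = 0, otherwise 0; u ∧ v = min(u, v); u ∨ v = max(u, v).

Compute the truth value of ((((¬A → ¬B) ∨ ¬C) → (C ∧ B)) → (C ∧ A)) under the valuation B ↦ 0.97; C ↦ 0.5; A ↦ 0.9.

¬A: Gödel ¬ of 0.9 = 0 (operand ≠ 0)
¬B: Gödel ¬ of 0.97 = 0 (operand ≠ 0)
(¬A → ¬B): 0 ≤ 0, so result = 1
¬C: Gödel ¬ of 0.5 = 0 (operand ≠ 0)
((¬A → ¬B) ∨ ¬C) = max(1, 0) = 1
(C ∧ B) = min(0.5, 0.97) = 0.5
(((¬A → ¬B) ∨ ¬C) → (C ∧ B)): 1 > 0.5, so result = 0.5
(C ∧ A) = min(0.5, 0.9) = 0.5
((((¬A → ¬B) ∨ ¬C) → (C ∧ B)) → (C ∧ A)): 0.5 ≤ 0.5, so result = 1

1.00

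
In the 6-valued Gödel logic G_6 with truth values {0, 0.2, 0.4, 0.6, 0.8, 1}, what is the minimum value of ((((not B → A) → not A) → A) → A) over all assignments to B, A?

0.20

The minimum is attained at B = 0, A = 0.2:
  not B: Gödel ¬ of 0 = 1 (operand is 0)
  (not B → A): 1 > 0.2, so result = 0.2
  not A: Gödel ¬ of 0.2 = 0 (operand ≠ 0)
  ((not B → A) → not A): 0.2 > 0, so result = 0
  (((not B → A) → not A) → A): 0 ≤ 0.2, so result = 1
  ((((not B → A) → not A) → A) → A): 1 > 0.2, so result = 0.2
Checking all 36 assignments confirms none give a value below 0.20.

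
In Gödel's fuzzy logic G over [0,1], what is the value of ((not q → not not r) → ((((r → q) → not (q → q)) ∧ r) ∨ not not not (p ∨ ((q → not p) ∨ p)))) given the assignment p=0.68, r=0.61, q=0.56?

0.00

not q: Gödel ¬ of 0.56 = 0 (operand ≠ 0)
not r: Gödel ¬ of 0.61 = 0 (operand ≠ 0)
not not r: Gödel ¬ of 0 = 1 (operand is 0)
(not q → not not r): 0 ≤ 1, so result = 1
(r → q): 0.61 > 0.56, so result = 0.56
(q → q): 0.56 ≤ 0.56, so result = 1
not (q → q): Gödel ¬ of 1 = 0 (operand ≠ 0)
((r → q) → not (q → q)): 0.56 > 0, so result = 0
(((r → q) → not (q → q)) ∧ r) = min(0, 0.61) = 0
not p: Gödel ¬ of 0.68 = 0 (operand ≠ 0)
(q → not p): 0.56 > 0, so result = 0
((q → not p) ∨ p) = max(0, 0.68) = 0.68
(p ∨ ((q → not p) ∨ p)) = max(0.68, 0.68) = 0.68
not (p ∨ ((q → not p) ∨ p)): Gödel ¬ of 0.68 = 0 (operand ≠ 0)
not not (p ∨ ((q → not p) ∨ p)): Gödel ¬ of 0 = 1 (operand is 0)
not not not (p ∨ ((q → not p) ∨ p)): Gödel ¬ of 1 = 0 (operand ≠ 0)
((((r → q) → not (q → q)) ∧ r) ∨ not not not (p ∨ ((q → not p) ∨ p))) = max(0, 0) = 0
((not q → not not r) → ((((r → q) → not (q → q)) ∧ r) ∨ not not not (p ∨ ((q → not p) ∨ p)))): 1 > 0, so result = 0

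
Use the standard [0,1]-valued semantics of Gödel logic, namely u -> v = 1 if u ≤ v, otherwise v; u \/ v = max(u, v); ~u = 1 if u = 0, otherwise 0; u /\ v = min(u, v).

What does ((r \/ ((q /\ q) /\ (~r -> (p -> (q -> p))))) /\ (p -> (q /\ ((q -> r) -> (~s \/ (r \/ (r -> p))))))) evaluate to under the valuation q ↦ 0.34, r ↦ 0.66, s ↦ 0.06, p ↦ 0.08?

0.66

(q /\ q) = min(0.34, 0.34) = 0.34
~r: Gödel ¬ of 0.66 = 0 (operand ≠ 0)
(q -> p): 0.34 > 0.08, so result = 0.08
(p -> (q -> p)): 0.08 ≤ 0.08, so result = 1
(~r -> (p -> (q -> p))): 0 ≤ 1, so result = 1
((q /\ q) /\ (~r -> (p -> (q -> p)))) = min(0.34, 1) = 0.34
(r \/ ((q /\ q) /\ (~r -> (p -> (q -> p))))) = max(0.66, 0.34) = 0.66
(q -> r): 0.34 ≤ 0.66, so result = 1
~s: Gödel ¬ of 0.06 = 0 (operand ≠ 0)
(r -> p): 0.66 > 0.08, so result = 0.08
(r \/ (r -> p)) = max(0.66, 0.08) = 0.66
(~s \/ (r \/ (r -> p))) = max(0, 0.66) = 0.66
((q -> r) -> (~s \/ (r \/ (r -> p)))): 1 > 0.66, so result = 0.66
(q /\ ((q -> r) -> (~s \/ (r \/ (r -> p))))) = min(0.34, 0.66) = 0.34
(p -> (q /\ ((q -> r) -> (~s \/ (r \/ (r -> p)))))): 0.08 ≤ 0.34, so result = 1
((r \/ ((q /\ q) /\ (~r -> (p -> (q -> p))))) /\ (p -> (q /\ ((q -> r) -> (~s \/ (r \/ (r -> p))))))) = min(0.66, 1) = 0.66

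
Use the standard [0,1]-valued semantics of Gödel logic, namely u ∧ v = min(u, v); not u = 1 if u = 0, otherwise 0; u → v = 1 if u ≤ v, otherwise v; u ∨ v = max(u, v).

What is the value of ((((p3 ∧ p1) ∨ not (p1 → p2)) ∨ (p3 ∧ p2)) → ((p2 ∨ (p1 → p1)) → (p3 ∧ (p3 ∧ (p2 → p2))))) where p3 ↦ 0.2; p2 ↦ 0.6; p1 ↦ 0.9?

(p3 ∧ p1) = min(0.2, 0.9) = 0.2
(p1 → p2): 0.9 > 0.6, so result = 0.6
not (p1 → p2): Gödel ¬ of 0.6 = 0 (operand ≠ 0)
((p3 ∧ p1) ∨ not (p1 → p2)) = max(0.2, 0) = 0.2
(p3 ∧ p2) = min(0.2, 0.6) = 0.2
(((p3 ∧ p1) ∨ not (p1 → p2)) ∨ (p3 ∧ p2)) = max(0.2, 0.2) = 0.2
(p1 → p1): 0.9 ≤ 0.9, so result = 1
(p2 ∨ (p1 → p1)) = max(0.6, 1) = 1
(p2 → p2): 0.6 ≤ 0.6, so result = 1
(p3 ∧ (p2 → p2)) = min(0.2, 1) = 0.2
(p3 ∧ (p3 ∧ (p2 → p2))) = min(0.2, 0.2) = 0.2
((p2 ∨ (p1 → p1)) → (p3 ∧ (p3 ∧ (p2 → p2)))): 1 > 0.2, so result = 0.2
((((p3 ∧ p1) ∨ not (p1 → p2)) ∨ (p3 ∧ p2)) → ((p2 ∨ (p1 → p1)) → (p3 ∧ (p3 ∧ (p2 → p2))))): 0.2 ≤ 0.2, so result = 1

1.00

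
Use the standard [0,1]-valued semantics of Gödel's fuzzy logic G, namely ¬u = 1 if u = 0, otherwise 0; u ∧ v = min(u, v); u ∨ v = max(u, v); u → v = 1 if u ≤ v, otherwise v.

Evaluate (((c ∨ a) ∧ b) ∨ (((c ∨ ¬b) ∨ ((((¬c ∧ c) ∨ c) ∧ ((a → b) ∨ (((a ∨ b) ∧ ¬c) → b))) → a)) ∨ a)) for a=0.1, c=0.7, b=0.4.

0.70

(c ∨ a) = max(0.7, 0.1) = 0.7
((c ∨ a) ∧ b) = min(0.7, 0.4) = 0.4
¬b: Gödel ¬ of 0.4 = 0 (operand ≠ 0)
(c ∨ ¬b) = max(0.7, 0) = 0.7
¬c: Gödel ¬ of 0.7 = 0 (operand ≠ 0)
(¬c ∧ c) = min(0, 0.7) = 0
((¬c ∧ c) ∨ c) = max(0, 0.7) = 0.7
(a → b): 0.1 ≤ 0.4, so result = 1
(a ∨ b) = max(0.1, 0.4) = 0.4
¬c: Gödel ¬ of 0.7 = 0 (operand ≠ 0)
((a ∨ b) ∧ ¬c) = min(0.4, 0) = 0
(((a ∨ b) ∧ ¬c) → b): 0 ≤ 0.4, so result = 1
((a → b) ∨ (((a ∨ b) ∧ ¬c) → b)) = max(1, 1) = 1
(((¬c ∧ c) ∨ c) ∧ ((a → b) ∨ (((a ∨ b) ∧ ¬c) → b))) = min(0.7, 1) = 0.7
((((¬c ∧ c) ∨ c) ∧ ((a → b) ∨ (((a ∨ b) ∧ ¬c) → b))) → a): 0.7 > 0.1, so result = 0.1
((c ∨ ¬b) ∨ ((((¬c ∧ c) ∨ c) ∧ ((a → b) ∨ (((a ∨ b) ∧ ¬c) → b))) → a)) = max(0.7, 0.1) = 0.7
(((c ∨ ¬b) ∨ ((((¬c ∧ c) ∨ c) ∧ ((a → b) ∨ (((a ∨ b) ∧ ¬c) → b))) → a)) ∨ a) = max(0.7, 0.1) = 0.7
(((c ∨ a) ∧ b) ∨ (((c ∨ ¬b) ∨ ((((¬c ∧ c) ∨ c) ∧ ((a → b) ∨ (((a ∨ b) ∧ ¬c) → b))) → a)) ∨ a)) = max(0.4, 0.7) = 0.7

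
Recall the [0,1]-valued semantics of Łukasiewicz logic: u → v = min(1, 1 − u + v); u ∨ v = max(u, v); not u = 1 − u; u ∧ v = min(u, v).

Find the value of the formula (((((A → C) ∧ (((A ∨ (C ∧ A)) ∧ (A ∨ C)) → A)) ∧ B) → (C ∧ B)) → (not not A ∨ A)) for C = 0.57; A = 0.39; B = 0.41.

(A → C): min(1, 1 − 0.39 + 0.57) = 1
(C ∧ A) = min(0.57, 0.39) = 0.39
(A ∨ (C ∧ A)) = max(0.39, 0.39) = 0.39
(A ∨ C) = max(0.39, 0.57) = 0.57
((A ∨ (C ∧ A)) ∧ (A ∨ C)) = min(0.39, 0.57) = 0.39
(((A ∨ (C ∧ A)) ∧ (A ∨ C)) → A): min(1, 1 − 0.39 + 0.39) = 1
((A → C) ∧ (((A ∨ (C ∧ A)) ∧ (A ∨ C)) → A)) = min(1, 1) = 1
(((A → C) ∧ (((A ∨ (C ∧ A)) ∧ (A ∨ C)) → A)) ∧ B) = min(1, 0.41) = 0.41
(C ∧ B) = min(0.57, 0.41) = 0.41
((((A → C) ∧ (((A ∨ (C ∧ A)) ∧ (A ∨ C)) → A)) ∧ B) → (C ∧ B)): min(1, 1 − 0.41 + 0.41) = 1
not A: Łukasiewicz ¬ gives 1 − 0.39 = 0.61
not not A: Łukasiewicz ¬ gives 1 − 0.61 = 0.39
(not not A ∨ A) = max(0.39, 0.39) = 0.39
(((((A → C) ∧ (((A ∨ (C ∧ A)) ∧ (A ∨ C)) → A)) ∧ B) → (C ∧ B)) → (not not A ∨ A)): min(1, 1 − 1 + 0.39) = 0.39

0.39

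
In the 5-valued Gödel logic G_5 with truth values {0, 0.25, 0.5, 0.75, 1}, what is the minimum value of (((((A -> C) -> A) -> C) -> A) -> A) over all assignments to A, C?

The minimum is attained at A = 0.25, C = 0:
  (A -> C): 0.25 > 0, so result = 0
  ((A -> C) -> A): 0 ≤ 0.25, so result = 1
  (((A -> C) -> A) -> C): 1 > 0, so result = 0
  ((((A -> C) -> A) -> C) -> A): 0 ≤ 0.25, so result = 1
  (((((A -> C) -> A) -> C) -> A) -> A): 1 > 0.25, so result = 0.25
Checking all 25 assignments confirms none give a value below 0.25.

0.25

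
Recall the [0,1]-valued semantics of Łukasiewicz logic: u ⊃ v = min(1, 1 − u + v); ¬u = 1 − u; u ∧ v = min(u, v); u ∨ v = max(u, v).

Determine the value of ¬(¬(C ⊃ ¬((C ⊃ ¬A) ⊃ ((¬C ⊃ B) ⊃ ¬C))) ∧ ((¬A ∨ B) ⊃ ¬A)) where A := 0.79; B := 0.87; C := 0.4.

0.81

¬A: Łukasiewicz ¬ gives 1 − 0.79 = 0.21
(C ⊃ ¬A): min(1, 1 − 0.4 + 0.21) = 0.81
¬C: Łukasiewicz ¬ gives 1 − 0.4 = 0.6
(¬C ⊃ B): min(1, 1 − 0.6 + 0.87) = 1
¬C: Łukasiewicz ¬ gives 1 − 0.4 = 0.6
((¬C ⊃ B) ⊃ ¬C): min(1, 1 − 1 + 0.6) = 0.6
((C ⊃ ¬A) ⊃ ((¬C ⊃ B) ⊃ ¬C)): min(1, 1 − 0.81 + 0.6) = 0.79
¬((C ⊃ ¬A) ⊃ ((¬C ⊃ B) ⊃ ¬C)): Łukasiewicz ¬ gives 1 − 0.79 = 0.21
(C ⊃ ¬((C ⊃ ¬A) ⊃ ((¬C ⊃ B) ⊃ ¬C))): min(1, 1 − 0.4 + 0.21) = 0.81
¬(C ⊃ ¬((C ⊃ ¬A) ⊃ ((¬C ⊃ B) ⊃ ¬C))): Łukasiewicz ¬ gives 1 − 0.81 = 0.19
¬A: Łukasiewicz ¬ gives 1 − 0.79 = 0.21
(¬A ∨ B) = max(0.21, 0.87) = 0.87
¬A: Łukasiewicz ¬ gives 1 − 0.79 = 0.21
((¬A ∨ B) ⊃ ¬A): min(1, 1 − 0.87 + 0.21) = 0.34
(¬(C ⊃ ¬((C ⊃ ¬A) ⊃ ((¬C ⊃ B) ⊃ ¬C))) ∧ ((¬A ∨ B) ⊃ ¬A)) = min(0.19, 0.34) = 0.19
¬(¬(C ⊃ ¬((C ⊃ ¬A) ⊃ ((¬C ⊃ B) ⊃ ¬C))) ∧ ((¬A ∨ B) ⊃ ¬A)): Łukasiewicz ¬ gives 1 − 0.19 = 0.81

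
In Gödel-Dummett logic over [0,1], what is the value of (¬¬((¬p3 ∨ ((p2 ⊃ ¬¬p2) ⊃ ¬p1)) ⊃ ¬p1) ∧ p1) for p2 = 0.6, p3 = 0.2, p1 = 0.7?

0.70

¬p3: Gödel ¬ of 0.2 = 0 (operand ≠ 0)
¬p2: Gödel ¬ of 0.6 = 0 (operand ≠ 0)
¬¬p2: Gödel ¬ of 0 = 1 (operand is 0)
(p2 ⊃ ¬¬p2): 0.6 ≤ 1, so result = 1
¬p1: Gödel ¬ of 0.7 = 0 (operand ≠ 0)
((p2 ⊃ ¬¬p2) ⊃ ¬p1): 1 > 0, so result = 0
(¬p3 ∨ ((p2 ⊃ ¬¬p2) ⊃ ¬p1)) = max(0, 0) = 0
¬p1: Gödel ¬ of 0.7 = 0 (operand ≠ 0)
((¬p3 ∨ ((p2 ⊃ ¬¬p2) ⊃ ¬p1)) ⊃ ¬p1): 0 ≤ 0, so result = 1
¬((¬p3 ∨ ((p2 ⊃ ¬¬p2) ⊃ ¬p1)) ⊃ ¬p1): Gödel ¬ of 1 = 0 (operand ≠ 0)
¬¬((¬p3 ∨ ((p2 ⊃ ¬¬p2) ⊃ ¬p1)) ⊃ ¬p1): Gödel ¬ of 0 = 1 (operand is 0)
(¬¬((¬p3 ∨ ((p2 ⊃ ¬¬p2) ⊃ ¬p1)) ⊃ ¬p1) ∧ p1) = min(1, 0.7) = 0.7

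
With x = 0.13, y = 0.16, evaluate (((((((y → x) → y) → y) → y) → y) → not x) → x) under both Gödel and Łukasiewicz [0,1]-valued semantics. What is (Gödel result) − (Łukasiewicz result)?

0.77

Gödel evaluation:
  (y → x): 0.16 > 0.13, so result = 0.13
  ((y → x) → y): 0.13 ≤ 0.16, so result = 1
  (((y → x) → y) → y): 1 > 0.16, so result = 0.16
  ((((y → x) → y) → y) → y): 0.16 ≤ 0.16, so result = 1
  (((((y → x) → y) → y) → y) → y): 1 > 0.16, so result = 0.16
  not x: Gödel ¬ of 0.13 = 0 (operand ≠ 0)
  ((((((y → x) → y) → y) → y) → y) → not x): 0.16 > 0, so result = 0
  (((((((y → x) → y) → y) → y) → y) → not x) → x): 0 ≤ 0.13, so result = 1
  Gödel value = 1
Łukasiewicz evaluation:
  (y → x): min(1, 1 − 0.16 + 0.13) = 0.97
  ((y → x) → y): min(1, 1 − 0.97 + 0.16) = 0.19
  (((y → x) → y) → y): min(1, 1 − 0.19 + 0.16) = 0.97
  ((((y → x) → y) → y) → y): min(1, 1 − 0.97 + 0.16) = 0.19
  (((((y → x) → y) → y) → y) → y): min(1, 1 − 0.19 + 0.16) = 0.97
  not x: Łukasiewicz ¬ gives 1 − 0.13 = 0.87
  ((((((y → x) → y) → y) → y) → y) → not x): min(1, 1 − 0.97 + 0.87) = 0.9
  (((((((y → x) → y) → y) → y) → y) → not x) → x): min(1, 1 − 0.9 + 0.13) = 0.23
  Łukasiewicz value = 0.23
Difference: 1 − 0.23 = 0.77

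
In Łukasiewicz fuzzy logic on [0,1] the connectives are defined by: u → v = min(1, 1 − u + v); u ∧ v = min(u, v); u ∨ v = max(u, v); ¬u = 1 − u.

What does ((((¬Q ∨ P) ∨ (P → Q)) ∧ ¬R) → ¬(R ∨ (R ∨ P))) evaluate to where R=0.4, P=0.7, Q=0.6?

¬Q: Łukasiewicz ¬ gives 1 − 0.6 = 0.4
(¬Q ∨ P) = max(0.4, 0.7) = 0.7
(P → Q): min(1, 1 − 0.7 + 0.6) = 0.9
((¬Q ∨ P) ∨ (P → Q)) = max(0.7, 0.9) = 0.9
¬R: Łukasiewicz ¬ gives 1 − 0.4 = 0.6
(((¬Q ∨ P) ∨ (P → Q)) ∧ ¬R) = min(0.9, 0.6) = 0.6
(R ∨ P) = max(0.4, 0.7) = 0.7
(R ∨ (R ∨ P)) = max(0.4, 0.7) = 0.7
¬(R ∨ (R ∨ P)): Łukasiewicz ¬ gives 1 − 0.7 = 0.3
((((¬Q ∨ P) ∨ (P → Q)) ∧ ¬R) → ¬(R ∨ (R ∨ P))): min(1, 1 − 0.6 + 0.3) = 0.7

0.70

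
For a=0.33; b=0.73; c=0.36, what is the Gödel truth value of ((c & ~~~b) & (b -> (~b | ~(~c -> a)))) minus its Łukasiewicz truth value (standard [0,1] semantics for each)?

-0.27

Gödel evaluation:
  ~b: Gödel ¬ of 0.73 = 0 (operand ≠ 0)
  ~~b: Gödel ¬ of 0 = 1 (operand is 0)
  ~~~b: Gödel ¬ of 1 = 0 (operand ≠ 0)
  (c & ~~~b) = min(0.36, 0) = 0
  ~b: Gödel ¬ of 0.73 = 0 (operand ≠ 0)
  ~c: Gödel ¬ of 0.36 = 0 (operand ≠ 0)
  (~c -> a): 0 ≤ 0.33, so result = 1
  ~(~c -> a): Gödel ¬ of 1 = 0 (operand ≠ 0)
  (~b | ~(~c -> a)) = max(0, 0) = 0
  (b -> (~b | ~(~c -> a))): 0.73 > 0, so result = 0
  ((c & ~~~b) & (b -> (~b | ~(~c -> a)))) = min(0, 0) = 0
  Gödel value = 0
Łukasiewicz evaluation:
  ~b: Łukasiewicz ¬ gives 1 − 0.73 = 0.27
  ~~b: Łukasiewicz ¬ gives 1 − 0.27 = 0.73
  ~~~b: Łukasiewicz ¬ gives 1 − 0.73 = 0.27
  (c & ~~~b) = min(0.36, 0.27) = 0.27
  ~b: Łukasiewicz ¬ gives 1 − 0.73 = 0.27
  ~c: Łukasiewicz ¬ gives 1 − 0.36 = 0.64
  (~c -> a): min(1, 1 − 0.64 + 0.33) = 0.69
  ~(~c -> a): Łukasiewicz ¬ gives 1 − 0.69 = 0.31
  (~b | ~(~c -> a)) = max(0.27, 0.31) = 0.31
  (b -> (~b | ~(~c -> a))): min(1, 1 − 0.73 + 0.31) = 0.58
  ((c & ~~~b) & (b -> (~b | ~(~c -> a)))) = min(0.27, 0.58) = 0.27
  Łukasiewicz value = 0.27
Difference: 0 − 0.27 = -0.27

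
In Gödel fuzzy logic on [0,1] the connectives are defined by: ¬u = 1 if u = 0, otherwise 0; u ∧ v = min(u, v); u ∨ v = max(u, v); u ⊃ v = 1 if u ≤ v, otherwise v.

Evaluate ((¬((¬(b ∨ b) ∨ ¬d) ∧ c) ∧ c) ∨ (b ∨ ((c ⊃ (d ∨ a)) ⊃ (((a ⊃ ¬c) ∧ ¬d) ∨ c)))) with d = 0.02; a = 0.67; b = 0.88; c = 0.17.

(b ∨ b) = max(0.88, 0.88) = 0.88
¬(b ∨ b): Gödel ¬ of 0.88 = 0 (operand ≠ 0)
¬d: Gödel ¬ of 0.02 = 0 (operand ≠ 0)
(¬(b ∨ b) ∨ ¬d) = max(0, 0) = 0
((¬(b ∨ b) ∨ ¬d) ∧ c) = min(0, 0.17) = 0
¬((¬(b ∨ b) ∨ ¬d) ∧ c): Gödel ¬ of 0 = 1 (operand is 0)
(¬((¬(b ∨ b) ∨ ¬d) ∧ c) ∧ c) = min(1, 0.17) = 0.17
(d ∨ a) = max(0.02, 0.67) = 0.67
(c ⊃ (d ∨ a)): 0.17 ≤ 0.67, so result = 1
¬c: Gödel ¬ of 0.17 = 0 (operand ≠ 0)
(a ⊃ ¬c): 0.67 > 0, so result = 0
¬d: Gödel ¬ of 0.02 = 0 (operand ≠ 0)
((a ⊃ ¬c) ∧ ¬d) = min(0, 0) = 0
(((a ⊃ ¬c) ∧ ¬d) ∨ c) = max(0, 0.17) = 0.17
((c ⊃ (d ∨ a)) ⊃ (((a ⊃ ¬c) ∧ ¬d) ∨ c)): 1 > 0.17, so result = 0.17
(b ∨ ((c ⊃ (d ∨ a)) ⊃ (((a ⊃ ¬c) ∧ ¬d) ∨ c))) = max(0.88, 0.17) = 0.88
((¬((¬(b ∨ b) ∨ ¬d) ∧ c) ∧ c) ∨ (b ∨ ((c ⊃ (d ∨ a)) ⊃ (((a ⊃ ¬c) ∧ ¬d) ∨ c)))) = max(0.17, 0.88) = 0.88

0.88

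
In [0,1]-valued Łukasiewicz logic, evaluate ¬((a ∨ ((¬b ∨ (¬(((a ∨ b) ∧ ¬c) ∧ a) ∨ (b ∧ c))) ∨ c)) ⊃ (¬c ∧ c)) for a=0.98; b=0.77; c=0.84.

¬b: Łukasiewicz ¬ gives 1 − 0.77 = 0.23
(a ∨ b) = max(0.98, 0.77) = 0.98
¬c: Łukasiewicz ¬ gives 1 − 0.84 = 0.16
((a ∨ b) ∧ ¬c) = min(0.98, 0.16) = 0.16
(((a ∨ b) ∧ ¬c) ∧ a) = min(0.16, 0.98) = 0.16
¬(((a ∨ b) ∧ ¬c) ∧ a): Łukasiewicz ¬ gives 1 − 0.16 = 0.84
(b ∧ c) = min(0.77, 0.84) = 0.77
(¬(((a ∨ b) ∧ ¬c) ∧ a) ∨ (b ∧ c)) = max(0.84, 0.77) = 0.84
(¬b ∨ (¬(((a ∨ b) ∧ ¬c) ∧ a) ∨ (b ∧ c))) = max(0.23, 0.84) = 0.84
((¬b ∨ (¬(((a ∨ b) ∧ ¬c) ∧ a) ∨ (b ∧ c))) ∨ c) = max(0.84, 0.84) = 0.84
(a ∨ ((¬b ∨ (¬(((a ∨ b) ∧ ¬c) ∧ a) ∨ (b ∧ c))) ∨ c)) = max(0.98, 0.84) = 0.98
¬c: Łukasiewicz ¬ gives 1 − 0.84 = 0.16
(¬c ∧ c) = min(0.16, 0.84) = 0.16
((a ∨ ((¬b ∨ (¬(((a ∨ b) ∧ ¬c) ∧ a) ∨ (b ∧ c))) ∨ c)) ⊃ (¬c ∧ c)): min(1, 1 − 0.98 + 0.16) = 0.18
¬((a ∨ ((¬b ∨ (¬(((a ∨ b) ∧ ¬c) ∧ a) ∨ (b ∧ c))) ∨ c)) ⊃ (¬c ∧ c)): Łukasiewicz ¬ gives 1 − 0.18 = 0.82

0.82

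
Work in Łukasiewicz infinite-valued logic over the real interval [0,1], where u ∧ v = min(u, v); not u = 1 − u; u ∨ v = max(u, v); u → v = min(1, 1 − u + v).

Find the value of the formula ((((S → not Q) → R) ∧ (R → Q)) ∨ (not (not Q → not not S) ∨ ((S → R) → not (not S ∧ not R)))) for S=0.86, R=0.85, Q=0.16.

0.87

not Q: Łukasiewicz ¬ gives 1 − 0.16 = 0.84
(S → not Q): min(1, 1 − 0.86 + 0.84) = 0.98
((S → not Q) → R): min(1, 1 − 0.98 + 0.85) = 0.87
(R → Q): min(1, 1 − 0.85 + 0.16) = 0.31
(((S → not Q) → R) ∧ (R → Q)) = min(0.87, 0.31) = 0.31
not Q: Łukasiewicz ¬ gives 1 − 0.16 = 0.84
not S: Łukasiewicz ¬ gives 1 − 0.86 = 0.14
not not S: Łukasiewicz ¬ gives 1 − 0.14 = 0.86
(not Q → not not S): min(1, 1 − 0.84 + 0.86) = 1
not (not Q → not not S): Łukasiewicz ¬ gives 1 − 1 = 0
(S → R): min(1, 1 − 0.86 + 0.85) = 0.99
not S: Łukasiewicz ¬ gives 1 − 0.86 = 0.14
not R: Łukasiewicz ¬ gives 1 − 0.85 = 0.15
(not S ∧ not R) = min(0.14, 0.15) = 0.14
not (not S ∧ not R): Łukasiewicz ¬ gives 1 − 0.14 = 0.86
((S → R) → not (not S ∧ not R)): min(1, 1 − 0.99 + 0.86) = 0.87
(not (not Q → not not S) ∨ ((S → R) → not (not S ∧ not R))) = max(0, 0.87) = 0.87
((((S → not Q) → R) ∧ (R → Q)) ∨ (not (not Q → not not S) ∨ ((S → R) → not (not S ∧ not R)))) = max(0.31, 0.87) = 0.87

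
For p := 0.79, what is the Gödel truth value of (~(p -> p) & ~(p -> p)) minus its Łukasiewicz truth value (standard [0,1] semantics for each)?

0.00

Gödel evaluation:
  (p -> p): 0.79 ≤ 0.79, so result = 1
  ~(p -> p): Gödel ¬ of 1 = 0 (operand ≠ 0)
  (p -> p): 0.79 ≤ 0.79, so result = 1
  ~(p -> p): Gödel ¬ of 1 = 0 (operand ≠ 0)
  (~(p -> p) & ~(p -> p)) = min(0, 0) = 0
  Gödel value = 0
Łukasiewicz evaluation:
  (p -> p): min(1, 1 − 0.79 + 0.79) = 1
  ~(p -> p): Łukasiewicz ¬ gives 1 − 1 = 0
  (p -> p): min(1, 1 − 0.79 + 0.79) = 1
  ~(p -> p): Łukasiewicz ¬ gives 1 − 1 = 0
  (~(p -> p) & ~(p -> p)) = min(0, 0) = 0
  Łukasiewicz value = 0
Difference: 0 − 0 = 0.00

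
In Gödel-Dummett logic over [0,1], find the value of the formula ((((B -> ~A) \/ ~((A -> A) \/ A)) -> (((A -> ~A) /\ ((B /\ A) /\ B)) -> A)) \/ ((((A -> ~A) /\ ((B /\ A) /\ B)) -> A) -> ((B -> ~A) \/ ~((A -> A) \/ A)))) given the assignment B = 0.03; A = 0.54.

1.00

~A: Gödel ¬ of 0.54 = 0 (operand ≠ 0)
(B -> ~A): 0.03 > 0, so result = 0
(A -> A): 0.54 ≤ 0.54, so result = 1
((A -> A) \/ A) = max(1, 0.54) = 1
~((A -> A) \/ A): Gödel ¬ of 1 = 0 (operand ≠ 0)
((B -> ~A) \/ ~((A -> A) \/ A)) = max(0, 0) = 0
~A: Gödel ¬ of 0.54 = 0 (operand ≠ 0)
(A -> ~A): 0.54 > 0, so result = 0
(B /\ A) = min(0.03, 0.54) = 0.03
((B /\ A) /\ B) = min(0.03, 0.03) = 0.03
((A -> ~A) /\ ((B /\ A) /\ B)) = min(0, 0.03) = 0
(((A -> ~A) /\ ((B /\ A) /\ B)) -> A): 0 ≤ 0.54, so result = 1
(((B -> ~A) \/ ~((A -> A) \/ A)) -> (((A -> ~A) /\ ((B /\ A) /\ B)) -> A)): 0 ≤ 1, so result = 1
~A: Gödel ¬ of 0.54 = 0 (operand ≠ 0)
(A -> ~A): 0.54 > 0, so result = 0
(B /\ A) = min(0.03, 0.54) = 0.03
((B /\ A) /\ B) = min(0.03, 0.03) = 0.03
((A -> ~A) /\ ((B /\ A) /\ B)) = min(0, 0.03) = 0
(((A -> ~A) /\ ((B /\ A) /\ B)) -> A): 0 ≤ 0.54, so result = 1
~A: Gödel ¬ of 0.54 = 0 (operand ≠ 0)
(B -> ~A): 0.03 > 0, so result = 0
(A -> A): 0.54 ≤ 0.54, so result = 1
((A -> A) \/ A) = max(1, 0.54) = 1
~((A -> A) \/ A): Gödel ¬ of 1 = 0 (operand ≠ 0)
((B -> ~A) \/ ~((A -> A) \/ A)) = max(0, 0) = 0
((((A -> ~A) /\ ((B /\ A) /\ B)) -> A) -> ((B -> ~A) \/ ~((A -> A) \/ A))): 1 > 0, so result = 0
((((B -> ~A) \/ ~((A -> A) \/ A)) -> (((A -> ~A) /\ ((B /\ A) /\ B)) -> A)) \/ ((((A -> ~A) /\ ((B /\ A) /\ B)) -> A) -> ((B -> ~A) \/ ~((A -> A) \/ A)))) = max(1, 0) = 1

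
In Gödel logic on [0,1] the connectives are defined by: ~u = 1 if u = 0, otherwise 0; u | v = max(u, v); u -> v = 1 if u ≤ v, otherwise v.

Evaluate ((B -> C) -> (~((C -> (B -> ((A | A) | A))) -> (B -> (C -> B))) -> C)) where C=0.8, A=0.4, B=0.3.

1.00

(B -> C): 0.3 ≤ 0.8, so result = 1
(A | A) = max(0.4, 0.4) = 0.4
((A | A) | A) = max(0.4, 0.4) = 0.4
(B -> ((A | A) | A)): 0.3 ≤ 0.4, so result = 1
(C -> (B -> ((A | A) | A))): 0.8 ≤ 1, so result = 1
(C -> B): 0.8 > 0.3, so result = 0.3
(B -> (C -> B)): 0.3 ≤ 0.3, so result = 1
((C -> (B -> ((A | A) | A))) -> (B -> (C -> B))): 1 ≤ 1, so result = 1
~((C -> (B -> ((A | A) | A))) -> (B -> (C -> B))): Gödel ¬ of 1 = 0 (operand ≠ 0)
(~((C -> (B -> ((A | A) | A))) -> (B -> (C -> B))) -> C): 0 ≤ 0.8, so result = 1
((B -> C) -> (~((C -> (B -> ((A | A) | A))) -> (B -> (C -> B))) -> C)): 1 ≤ 1, so result = 1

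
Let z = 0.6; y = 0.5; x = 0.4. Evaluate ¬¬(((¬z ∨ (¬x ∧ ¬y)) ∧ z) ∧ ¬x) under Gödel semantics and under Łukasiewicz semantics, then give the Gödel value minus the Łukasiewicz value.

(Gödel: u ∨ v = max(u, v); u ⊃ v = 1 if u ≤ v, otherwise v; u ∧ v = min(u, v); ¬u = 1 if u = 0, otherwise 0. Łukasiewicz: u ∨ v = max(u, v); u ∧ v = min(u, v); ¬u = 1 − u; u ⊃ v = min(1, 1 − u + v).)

Gödel evaluation:
  ¬z: Gödel ¬ of 0.6 = 0 (operand ≠ 0)
  ¬x: Gödel ¬ of 0.4 = 0 (operand ≠ 0)
  ¬y: Gödel ¬ of 0.5 = 0 (operand ≠ 0)
  (¬x ∧ ¬y) = min(0, 0) = 0
  (¬z ∨ (¬x ∧ ¬y)) = max(0, 0) = 0
  ((¬z ∨ (¬x ∧ ¬y)) ∧ z) = min(0, 0.6) = 0
  ¬x: Gödel ¬ of 0.4 = 0 (operand ≠ 0)
  (((¬z ∨ (¬x ∧ ¬y)) ∧ z) ∧ ¬x) = min(0, 0) = 0
  ¬(((¬z ∨ (¬x ∧ ¬y)) ∧ z) ∧ ¬x): Gödel ¬ of 0 = 1 (operand is 0)
  ¬¬(((¬z ∨ (¬x ∧ ¬y)) ∧ z) ∧ ¬x): Gödel ¬ of 1 = 0 (operand ≠ 0)
  Gödel value = 0
Łukasiewicz evaluation:
  ¬z: Łukasiewicz ¬ gives 1 − 0.6 = 0.4
  ¬x: Łukasiewicz ¬ gives 1 − 0.4 = 0.6
  ¬y: Łukasiewicz ¬ gives 1 − 0.5 = 0.5
  (¬x ∧ ¬y) = min(0.6, 0.5) = 0.5
  (¬z ∨ (¬x ∧ ¬y)) = max(0.4, 0.5) = 0.5
  ((¬z ∨ (¬x ∧ ¬y)) ∧ z) = min(0.5, 0.6) = 0.5
  ¬x: Łukasiewicz ¬ gives 1 − 0.4 = 0.6
  (((¬z ∨ (¬x ∧ ¬y)) ∧ z) ∧ ¬x) = min(0.5, 0.6) = 0.5
  ¬(((¬z ∨ (¬x ∧ ¬y)) ∧ z) ∧ ¬x): Łukasiewicz ¬ gives 1 − 0.5 = 0.5
  ¬¬(((¬z ∨ (¬x ∧ ¬y)) ∧ z) ∧ ¬x): Łukasiewicz ¬ gives 1 − 0.5 = 0.5
  Łukasiewicz value = 0.5
Difference: 0 − 0.5 = -0.50

-0.50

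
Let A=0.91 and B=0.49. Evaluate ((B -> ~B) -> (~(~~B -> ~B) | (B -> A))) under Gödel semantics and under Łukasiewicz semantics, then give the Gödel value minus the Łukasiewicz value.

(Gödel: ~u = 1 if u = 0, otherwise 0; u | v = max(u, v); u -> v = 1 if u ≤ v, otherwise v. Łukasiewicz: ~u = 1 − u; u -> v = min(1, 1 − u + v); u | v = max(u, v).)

Gödel evaluation:
  ~B: Gödel ¬ of 0.49 = 0 (operand ≠ 0)
  (B -> ~B): 0.49 > 0, so result = 0
  ~B: Gödel ¬ of 0.49 = 0 (operand ≠ 0)
  ~~B: Gödel ¬ of 0 = 1 (operand is 0)
  ~B: Gödel ¬ of 0.49 = 0 (operand ≠ 0)
  (~~B -> ~B): 1 > 0, so result = 0
  ~(~~B -> ~B): Gödel ¬ of 0 = 1 (operand is 0)
  (B -> A): 0.49 ≤ 0.91, so result = 1
  (~(~~B -> ~B) | (B -> A)) = max(1, 1) = 1
  ((B -> ~B) -> (~(~~B -> ~B) | (B -> A))): 0 ≤ 1, so result = 1
  Gödel value = 1
Łukasiewicz evaluation:
  ~B: Łukasiewicz ¬ gives 1 − 0.49 = 0.51
  (B -> ~B): min(1, 1 − 0.49 + 0.51) = 1
  ~B: Łukasiewicz ¬ gives 1 − 0.49 = 0.51
  ~~B: Łukasiewicz ¬ gives 1 − 0.51 = 0.49
  ~B: Łukasiewicz ¬ gives 1 − 0.49 = 0.51
  (~~B -> ~B): min(1, 1 − 0.49 + 0.51) = 1
  ~(~~B -> ~B): Łukasiewicz ¬ gives 1 − 1 = 0
  (B -> A): min(1, 1 − 0.49 + 0.91) = 1
  (~(~~B -> ~B) | (B -> A)) = max(0, 1) = 1
  ((B -> ~B) -> (~(~~B -> ~B) | (B -> A))): min(1, 1 − 1 + 1) = 1
  Łukasiewicz value = 1
Difference: 1 − 1 = 0.00

0.00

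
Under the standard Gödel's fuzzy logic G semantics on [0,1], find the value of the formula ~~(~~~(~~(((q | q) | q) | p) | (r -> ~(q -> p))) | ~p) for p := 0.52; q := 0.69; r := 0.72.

0.00

(q | q) = max(0.69, 0.69) = 0.69
((q | q) | q) = max(0.69, 0.69) = 0.69
(((q | q) | q) | p) = max(0.69, 0.52) = 0.69
~(((q | q) | q) | p): Gödel ¬ of 0.69 = 0 (operand ≠ 0)
~~(((q | q) | q) | p): Gödel ¬ of 0 = 1 (operand is 0)
(q -> p): 0.69 > 0.52, so result = 0.52
~(q -> p): Gödel ¬ of 0.52 = 0 (operand ≠ 0)
(r -> ~(q -> p)): 0.72 > 0, so result = 0
(~~(((q | q) | q) | p) | (r -> ~(q -> p))) = max(1, 0) = 1
~(~~(((q | q) | q) | p) | (r -> ~(q -> p))): Gödel ¬ of 1 = 0 (operand ≠ 0)
~~(~~(((q | q) | q) | p) | (r -> ~(q -> p))): Gödel ¬ of 0 = 1 (operand is 0)
~~~(~~(((q | q) | q) | p) | (r -> ~(q -> p))): Gödel ¬ of 1 = 0 (operand ≠ 0)
~p: Gödel ¬ of 0.52 = 0 (operand ≠ 0)
(~~~(~~(((q | q) | q) | p) | (r -> ~(q -> p))) | ~p) = max(0, 0) = 0
~(~~~(~~(((q | q) | q) | p) | (r -> ~(q -> p))) | ~p): Gödel ¬ of 0 = 1 (operand is 0)
~~(~~~(~~(((q | q) | q) | p) | (r -> ~(q -> p))) | ~p): Gödel ¬ of 1 = 0 (operand ≠ 0)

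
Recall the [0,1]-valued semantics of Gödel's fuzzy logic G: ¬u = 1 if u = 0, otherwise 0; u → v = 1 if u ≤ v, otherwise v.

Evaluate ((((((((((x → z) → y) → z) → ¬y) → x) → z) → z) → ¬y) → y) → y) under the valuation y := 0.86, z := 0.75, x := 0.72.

0.86

(x → z): 0.72 ≤ 0.75, so result = 1
((x → z) → y): 1 > 0.86, so result = 0.86
(((x → z) → y) → z): 0.86 > 0.75, so result = 0.75
¬y: Gödel ¬ of 0.86 = 0 (operand ≠ 0)
((((x → z) → y) → z) → ¬y): 0.75 > 0, so result = 0
(((((x → z) → y) → z) → ¬y) → x): 0 ≤ 0.72, so result = 1
((((((x → z) → y) → z) → ¬y) → x) → z): 1 > 0.75, so result = 0.75
(((((((x → z) → y) → z) → ¬y) → x) → z) → z): 0.75 ≤ 0.75, so result = 1
¬y: Gödel ¬ of 0.86 = 0 (operand ≠ 0)
((((((((x → z) → y) → z) → ¬y) → x) → z) → z) → ¬y): 1 > 0, so result = 0
(((((((((x → z) → y) → z) → ¬y) → x) → z) → z) → ¬y) → y): 0 ≤ 0.86, so result = 1
((((((((((x → z) → y) → z) → ¬y) → x) → z) → z) → ¬y) → y) → y): 1 > 0.86, so result = 0.86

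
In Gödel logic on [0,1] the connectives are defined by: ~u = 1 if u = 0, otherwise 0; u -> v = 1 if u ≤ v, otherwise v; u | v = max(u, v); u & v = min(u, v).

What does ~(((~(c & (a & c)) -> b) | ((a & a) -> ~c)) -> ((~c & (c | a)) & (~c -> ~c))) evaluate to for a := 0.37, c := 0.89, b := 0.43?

1.00

(a & c) = min(0.37, 0.89) = 0.37
(c & (a & c)) = min(0.89, 0.37) = 0.37
~(c & (a & c)): Gödel ¬ of 0.37 = 0 (operand ≠ 0)
(~(c & (a & c)) -> b): 0 ≤ 0.43, so result = 1
(a & a) = min(0.37, 0.37) = 0.37
~c: Gödel ¬ of 0.89 = 0 (operand ≠ 0)
((a & a) -> ~c): 0.37 > 0, so result = 0
((~(c & (a & c)) -> b) | ((a & a) -> ~c)) = max(1, 0) = 1
~c: Gödel ¬ of 0.89 = 0 (operand ≠ 0)
(c | a) = max(0.89, 0.37) = 0.89
(~c & (c | a)) = min(0, 0.89) = 0
~c: Gödel ¬ of 0.89 = 0 (operand ≠ 0)
~c: Gödel ¬ of 0.89 = 0 (operand ≠ 0)
(~c -> ~c): 0 ≤ 0, so result = 1
((~c & (c | a)) & (~c -> ~c)) = min(0, 1) = 0
(((~(c & (a & c)) -> b) | ((a & a) -> ~c)) -> ((~c & (c | a)) & (~c -> ~c))): 1 > 0, so result = 0
~(((~(c & (a & c)) -> b) | ((a & a) -> ~c)) -> ((~c & (c | a)) & (~c -> ~c))): Gödel ¬ of 0 = 1 (operand is 0)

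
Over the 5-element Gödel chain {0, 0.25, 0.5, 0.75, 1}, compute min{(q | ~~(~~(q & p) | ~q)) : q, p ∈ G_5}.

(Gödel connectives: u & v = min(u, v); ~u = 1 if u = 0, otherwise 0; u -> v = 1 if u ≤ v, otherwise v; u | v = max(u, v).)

0.25

The minimum is attained at q = 0.25, p = 0:
  (q & p) = min(0.25, 0) = 0
  ~(q & p): Gödel ¬ of 0 = 1 (operand is 0)
  ~~(q & p): Gödel ¬ of 1 = 0 (operand ≠ 0)
  ~q: Gödel ¬ of 0.25 = 0 (operand ≠ 0)
  (~~(q & p) | ~q) = max(0, 0) = 0
  ~(~~(q & p) | ~q): Gödel ¬ of 0 = 1 (operand is 0)
  ~~(~~(q & p) | ~q): Gödel ¬ of 1 = 0 (operand ≠ 0)
  (q | ~~(~~(q & p) | ~q)) = max(0.25, 0) = 0.25
Checking all 25 assignments confirms none give a value below 0.25.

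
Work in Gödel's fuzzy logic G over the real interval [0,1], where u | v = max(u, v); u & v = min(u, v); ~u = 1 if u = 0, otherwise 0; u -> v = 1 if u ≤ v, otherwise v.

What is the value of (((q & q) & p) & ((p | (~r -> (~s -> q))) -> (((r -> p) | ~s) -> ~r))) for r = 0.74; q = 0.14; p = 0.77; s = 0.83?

0.00

(q & q) = min(0.14, 0.14) = 0.14
((q & q) & p) = min(0.14, 0.77) = 0.14
~r: Gödel ¬ of 0.74 = 0 (operand ≠ 0)
~s: Gödel ¬ of 0.83 = 0 (operand ≠ 0)
(~s -> q): 0 ≤ 0.14, so result = 1
(~r -> (~s -> q)): 0 ≤ 1, so result = 1
(p | (~r -> (~s -> q))) = max(0.77, 1) = 1
(r -> p): 0.74 ≤ 0.77, so result = 1
~s: Gödel ¬ of 0.83 = 0 (operand ≠ 0)
((r -> p) | ~s) = max(1, 0) = 1
~r: Gödel ¬ of 0.74 = 0 (operand ≠ 0)
(((r -> p) | ~s) -> ~r): 1 > 0, so result = 0
((p | (~r -> (~s -> q))) -> (((r -> p) | ~s) -> ~r)): 1 > 0, so result = 0
(((q & q) & p) & ((p | (~r -> (~s -> q))) -> (((r -> p) | ~s) -> ~r))) = min(0.14, 0) = 0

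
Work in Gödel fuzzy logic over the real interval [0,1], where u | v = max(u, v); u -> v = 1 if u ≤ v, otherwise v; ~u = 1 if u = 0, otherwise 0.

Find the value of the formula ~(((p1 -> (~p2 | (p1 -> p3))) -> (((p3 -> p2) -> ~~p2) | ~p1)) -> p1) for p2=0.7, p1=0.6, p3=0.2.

~p2: Gödel ¬ of 0.7 = 0 (operand ≠ 0)
(p1 -> p3): 0.6 > 0.2, so result = 0.2
(~p2 | (p1 -> p3)) = max(0, 0.2) = 0.2
(p1 -> (~p2 | (p1 -> p3))): 0.6 > 0.2, so result = 0.2
(p3 -> p2): 0.2 ≤ 0.7, so result = 1
~p2: Gödel ¬ of 0.7 = 0 (operand ≠ 0)
~~p2: Gödel ¬ of 0 = 1 (operand is 0)
((p3 -> p2) -> ~~p2): 1 ≤ 1, so result = 1
~p1: Gödel ¬ of 0.6 = 0 (operand ≠ 0)
(((p3 -> p2) -> ~~p2) | ~p1) = max(1, 0) = 1
((p1 -> (~p2 | (p1 -> p3))) -> (((p3 -> p2) -> ~~p2) | ~p1)): 0.2 ≤ 1, so result = 1
(((p1 -> (~p2 | (p1 -> p3))) -> (((p3 -> p2) -> ~~p2) | ~p1)) -> p1): 1 > 0.6, so result = 0.6
~(((p1 -> (~p2 | (p1 -> p3))) -> (((p3 -> p2) -> ~~p2) | ~p1)) -> p1): Gödel ¬ of 0.6 = 0 (operand ≠ 0)

0.00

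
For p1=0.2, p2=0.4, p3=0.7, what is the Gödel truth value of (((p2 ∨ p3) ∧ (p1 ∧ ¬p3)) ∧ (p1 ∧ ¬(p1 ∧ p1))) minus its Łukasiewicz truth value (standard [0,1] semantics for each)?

-0.20

Gödel evaluation:
  (p2 ∨ p3) = max(0.4, 0.7) = 0.7
  ¬p3: Gödel ¬ of 0.7 = 0 (operand ≠ 0)
  (p1 ∧ ¬p3) = min(0.2, 0) = 0
  ((p2 ∨ p3) ∧ (p1 ∧ ¬p3)) = min(0.7, 0) = 0
  (p1 ∧ p1) = min(0.2, 0.2) = 0.2
  ¬(p1 ∧ p1): Gödel ¬ of 0.2 = 0 (operand ≠ 0)
  (p1 ∧ ¬(p1 ∧ p1)) = min(0.2, 0) = 0
  (((p2 ∨ p3) ∧ (p1 ∧ ¬p3)) ∧ (p1 ∧ ¬(p1 ∧ p1))) = min(0, 0) = 0
  Gödel value = 0
Łukasiewicz evaluation:
  (p2 ∨ p3) = max(0.4, 0.7) = 0.7
  ¬p3: Łukasiewicz ¬ gives 1 − 0.7 = 0.3
  (p1 ∧ ¬p3) = min(0.2, 0.3) = 0.2
  ((p2 ∨ p3) ∧ (p1 ∧ ¬p3)) = min(0.7, 0.2) = 0.2
  (p1 ∧ p1) = min(0.2, 0.2) = 0.2
  ¬(p1 ∧ p1): Łukasiewicz ¬ gives 1 − 0.2 = 0.8
  (p1 ∧ ¬(p1 ∧ p1)) = min(0.2, 0.8) = 0.2
  (((p2 ∨ p3) ∧ (p1 ∧ ¬p3)) ∧ (p1 ∧ ¬(p1 ∧ p1))) = min(0.2, 0.2) = 0.2
  Łukasiewicz value = 0.2
Difference: 0 − 0.2 = -0.20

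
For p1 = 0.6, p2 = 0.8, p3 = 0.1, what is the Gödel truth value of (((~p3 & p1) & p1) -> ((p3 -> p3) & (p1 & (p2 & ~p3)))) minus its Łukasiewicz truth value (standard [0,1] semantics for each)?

Gödel evaluation:
  ~p3: Gödel ¬ of 0.1 = 0 (operand ≠ 0)
  (~p3 & p1) = min(0, 0.6) = 0
  ((~p3 & p1) & p1) = min(0, 0.6) = 0
  (p3 -> p3): 0.1 ≤ 0.1, so result = 1
  ~p3: Gödel ¬ of 0.1 = 0 (operand ≠ 0)
  (p2 & ~p3) = min(0.8, 0) = 0
  (p1 & (p2 & ~p3)) = min(0.6, 0) = 0
  ((p3 -> p3) & (p1 & (p2 & ~p3))) = min(1, 0) = 0
  (((~p3 & p1) & p1) -> ((p3 -> p3) & (p1 & (p2 & ~p3)))): 0 ≤ 0, so result = 1
  Gödel value = 1
Łukasiewicz evaluation:
  ~p3: Łukasiewicz ¬ gives 1 − 0.1 = 0.9
  (~p3 & p1) = min(0.9, 0.6) = 0.6
  ((~p3 & p1) & p1) = min(0.6, 0.6) = 0.6
  (p3 -> p3): min(1, 1 − 0.1 + 0.1) = 1
  ~p3: Łukasiewicz ¬ gives 1 − 0.1 = 0.9
  (p2 & ~p3) = min(0.8, 0.9) = 0.8
  (p1 & (p2 & ~p3)) = min(0.6, 0.8) = 0.6
  ((p3 -> p3) & (p1 & (p2 & ~p3))) = min(1, 0.6) = 0.6
  (((~p3 & p1) & p1) -> ((p3 -> p3) & (p1 & (p2 & ~p3)))): min(1, 1 − 0.6 + 0.6) = 1
  Łukasiewicz value = 1
Difference: 1 − 1 = 0.00

0.00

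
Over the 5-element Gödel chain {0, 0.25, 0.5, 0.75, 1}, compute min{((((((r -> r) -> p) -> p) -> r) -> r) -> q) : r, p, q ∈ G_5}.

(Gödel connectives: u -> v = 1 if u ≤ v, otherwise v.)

0.00

The minimum is attained at r = 0, p = 0, q = 0:
  (r -> r): 0 ≤ 0, so result = 1
  ((r -> r) -> p): 1 > 0, so result = 0
  (((r -> r) -> p) -> p): 0 ≤ 0, so result = 1
  ((((r -> r) -> p) -> p) -> r): 1 > 0, so result = 0
  (((((r -> r) -> p) -> p) -> r) -> r): 0 ≤ 0, so result = 1
  ((((((r -> r) -> p) -> p) -> r) -> r) -> q): 1 > 0, so result = 0
Checking all 125 assignments confirms none give a value below 0.00.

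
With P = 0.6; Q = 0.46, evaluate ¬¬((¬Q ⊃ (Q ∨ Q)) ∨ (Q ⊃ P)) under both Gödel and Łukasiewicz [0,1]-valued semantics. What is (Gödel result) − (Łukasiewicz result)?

0.00

Gödel evaluation:
  ¬Q: Gödel ¬ of 0.46 = 0 (operand ≠ 0)
  (Q ∨ Q) = max(0.46, 0.46) = 0.46
  (¬Q ⊃ (Q ∨ Q)): 0 ≤ 0.46, so result = 1
  (Q ⊃ P): 0.46 ≤ 0.6, so result = 1
  ((¬Q ⊃ (Q ∨ Q)) ∨ (Q ⊃ P)) = max(1, 1) = 1
  ¬((¬Q ⊃ (Q ∨ Q)) ∨ (Q ⊃ P)): Gödel ¬ of 1 = 0 (operand ≠ 0)
  ¬¬((¬Q ⊃ (Q ∨ Q)) ∨ (Q ⊃ P)): Gödel ¬ of 0 = 1 (operand is 0)
  Gödel value = 1
Łukasiewicz evaluation:
  ¬Q: Łukasiewicz ¬ gives 1 − 0.46 = 0.54
  (Q ∨ Q) = max(0.46, 0.46) = 0.46
  (¬Q ⊃ (Q ∨ Q)): min(1, 1 − 0.54 + 0.46) = 0.92
  (Q ⊃ P): min(1, 1 − 0.46 + 0.6) = 1
  ((¬Q ⊃ (Q ∨ Q)) ∨ (Q ⊃ P)) = max(0.92, 1) = 1
  ¬((¬Q ⊃ (Q ∨ Q)) ∨ (Q ⊃ P)): Łukasiewicz ¬ gives 1 − 1 = 0
  ¬¬((¬Q ⊃ (Q ∨ Q)) ∨ (Q ⊃ P)): Łukasiewicz ¬ gives 1 − 0 = 1
  Łukasiewicz value = 1
Difference: 1 − 1 = 0.00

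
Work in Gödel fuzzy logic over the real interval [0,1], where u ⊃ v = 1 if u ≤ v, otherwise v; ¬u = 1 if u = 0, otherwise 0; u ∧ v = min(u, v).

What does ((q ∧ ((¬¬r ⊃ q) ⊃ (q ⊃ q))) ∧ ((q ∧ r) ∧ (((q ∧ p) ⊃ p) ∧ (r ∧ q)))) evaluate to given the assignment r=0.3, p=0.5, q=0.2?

¬r: Gödel ¬ of 0.3 = 0 (operand ≠ 0)
¬¬r: Gödel ¬ of 0 = 1 (operand is 0)
(¬¬r ⊃ q): 1 > 0.2, so result = 0.2
(q ⊃ q): 0.2 ≤ 0.2, so result = 1
((¬¬r ⊃ q) ⊃ (q ⊃ q)): 0.2 ≤ 1, so result = 1
(q ∧ ((¬¬r ⊃ q) ⊃ (q ⊃ q))) = min(0.2, 1) = 0.2
(q ∧ r) = min(0.2, 0.3) = 0.2
(q ∧ p) = min(0.2, 0.5) = 0.2
((q ∧ p) ⊃ p): 0.2 ≤ 0.5, so result = 1
(r ∧ q) = min(0.3, 0.2) = 0.2
(((q ∧ p) ⊃ p) ∧ (r ∧ q)) = min(1, 0.2) = 0.2
((q ∧ r) ∧ (((q ∧ p) ⊃ p) ∧ (r ∧ q))) = min(0.2, 0.2) = 0.2
((q ∧ ((¬¬r ⊃ q) ⊃ (q ⊃ q))) ∧ ((q ∧ r) ∧ (((q ∧ p) ⊃ p) ∧ (r ∧ q)))) = min(0.2, 0.2) = 0.2

0.20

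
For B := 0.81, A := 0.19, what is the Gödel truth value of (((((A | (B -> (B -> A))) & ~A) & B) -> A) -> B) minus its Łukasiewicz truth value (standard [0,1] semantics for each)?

Gödel evaluation:
  (B -> A): 0.81 > 0.19, so result = 0.19
  (B -> (B -> A)): 0.81 > 0.19, so result = 0.19
  (A | (B -> (B -> A))) = max(0.19, 0.19) = 0.19
  ~A: Gödel ¬ of 0.19 = 0 (operand ≠ 0)
  ((A | (B -> (B -> A))) & ~A) = min(0.19, 0) = 0
  (((A | (B -> (B -> A))) & ~A) & B) = min(0, 0.81) = 0
  ((((A | (B -> (B -> A))) & ~A) & B) -> A): 0 ≤ 0.19, so result = 1
  (((((A | (B -> (B -> A))) & ~A) & B) -> A) -> B): 1 > 0.81, so result = 0.81
  Gödel value = 0.81
Łukasiewicz evaluation:
  (B -> A): min(1, 1 − 0.81 + 0.19) = 0.38
  (B -> (B -> A)): min(1, 1 − 0.81 + 0.38) = 0.57
  (A | (B -> (B -> A))) = max(0.19, 0.57) = 0.57
  ~A: Łukasiewicz ¬ gives 1 − 0.19 = 0.81
  ((A | (B -> (B -> A))) & ~A) = min(0.57, 0.81) = 0.57
  (((A | (B -> (B -> A))) & ~A) & B) = min(0.57, 0.81) = 0.57
  ((((A | (B -> (B -> A))) & ~A) & B) -> A): min(1, 1 − 0.57 + 0.19) = 0.62
  (((((A | (B -> (B -> A))) & ~A) & B) -> A) -> B): min(1, 1 − 0.62 + 0.81) = 1
  Łukasiewicz value = 1
Difference: 0.81 − 1 = -0.19

-0.19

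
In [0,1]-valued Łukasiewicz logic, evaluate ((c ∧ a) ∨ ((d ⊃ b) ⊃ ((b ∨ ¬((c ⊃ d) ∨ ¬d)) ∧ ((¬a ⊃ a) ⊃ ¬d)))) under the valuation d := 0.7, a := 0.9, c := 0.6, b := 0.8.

(c ∧ a) = min(0.6, 0.9) = 0.6
(d ⊃ b): min(1, 1 − 0.7 + 0.8) = 1
(c ⊃ d): min(1, 1 − 0.6 + 0.7) = 1
¬d: Łukasiewicz ¬ gives 1 − 0.7 = 0.3
((c ⊃ d) ∨ ¬d) = max(1, 0.3) = 1
¬((c ⊃ d) ∨ ¬d): Łukasiewicz ¬ gives 1 − 1 = 0
(b ∨ ¬((c ⊃ d) ∨ ¬d)) = max(0.8, 0) = 0.8
¬a: Łukasiewicz ¬ gives 1 − 0.9 = 0.1
(¬a ⊃ a): min(1, 1 − 0.1 + 0.9) = 1
¬d: Łukasiewicz ¬ gives 1 − 0.7 = 0.3
((¬a ⊃ a) ⊃ ¬d): min(1, 1 − 1 + 0.3) = 0.3
((b ∨ ¬((c ⊃ d) ∨ ¬d)) ∧ ((¬a ⊃ a) ⊃ ¬d)) = min(0.8, 0.3) = 0.3
((d ⊃ b) ⊃ ((b ∨ ¬((c ⊃ d) ∨ ¬d)) ∧ ((¬a ⊃ a) ⊃ ¬d))): min(1, 1 − 1 + 0.3) = 0.3
((c ∧ a) ∨ ((d ⊃ b) ⊃ ((b ∨ ¬((c ⊃ d) ∨ ¬d)) ∧ ((¬a ⊃ a) ⊃ ¬d)))) = max(0.6, 0.3) = 0.6

0.60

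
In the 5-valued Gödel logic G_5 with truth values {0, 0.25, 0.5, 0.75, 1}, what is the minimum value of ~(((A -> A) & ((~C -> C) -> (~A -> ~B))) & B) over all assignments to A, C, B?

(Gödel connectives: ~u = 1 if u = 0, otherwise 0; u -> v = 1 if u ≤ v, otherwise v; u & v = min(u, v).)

0.00

The minimum is attained at A = 0, C = 0, B = 0.25:
  (A -> A): 0 ≤ 0, so result = 1
  ~C: Gödel ¬ of 0 = 1 (operand is 0)
  (~C -> C): 1 > 0, so result = 0
  ~A: Gödel ¬ of 0 = 1 (operand is 0)
  ~B: Gödel ¬ of 0.25 = 0 (operand ≠ 0)
  (~A -> ~B): 1 > 0, so result = 0
  ((~C -> C) -> (~A -> ~B)): 0 ≤ 0, so result = 1
  ((A -> A) & ((~C -> C) -> (~A -> ~B))) = min(1, 1) = 1
  (((A -> A) & ((~C -> C) -> (~A -> ~B))) & B) = min(1, 0.25) = 0.25
  ~(((A -> A) & ((~C -> C) -> (~A -> ~B))) & B): Gödel ¬ of 0.25 = 0 (operand ≠ 0)
Checking all 125 assignments confirms none give a value below 0.00.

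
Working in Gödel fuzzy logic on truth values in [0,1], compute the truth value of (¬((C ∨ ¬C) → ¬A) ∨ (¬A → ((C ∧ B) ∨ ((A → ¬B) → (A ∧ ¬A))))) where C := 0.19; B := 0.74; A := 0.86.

1.00

¬C: Gödel ¬ of 0.19 = 0 (operand ≠ 0)
(C ∨ ¬C) = max(0.19, 0) = 0.19
¬A: Gödel ¬ of 0.86 = 0 (operand ≠ 0)
((C ∨ ¬C) → ¬A): 0.19 > 0, so result = 0
¬((C ∨ ¬C) → ¬A): Gödel ¬ of 0 = 1 (operand is 0)
¬A: Gödel ¬ of 0.86 = 0 (operand ≠ 0)
(C ∧ B) = min(0.19, 0.74) = 0.19
¬B: Gödel ¬ of 0.74 = 0 (operand ≠ 0)
(A → ¬B): 0.86 > 0, so result = 0
¬A: Gödel ¬ of 0.86 = 0 (operand ≠ 0)
(A ∧ ¬A) = min(0.86, 0) = 0
((A → ¬B) → (A ∧ ¬A)): 0 ≤ 0, so result = 1
((C ∧ B) ∨ ((A → ¬B) → (A ∧ ¬A))) = max(0.19, 1) = 1
(¬A → ((C ∧ B) ∨ ((A → ¬B) → (A ∧ ¬A)))): 0 ≤ 1, so result = 1
(¬((C ∨ ¬C) → ¬A) ∨ (¬A → ((C ∧ B) ∨ ((A → ¬B) → (A ∧ ¬A))))) = max(1, 1) = 1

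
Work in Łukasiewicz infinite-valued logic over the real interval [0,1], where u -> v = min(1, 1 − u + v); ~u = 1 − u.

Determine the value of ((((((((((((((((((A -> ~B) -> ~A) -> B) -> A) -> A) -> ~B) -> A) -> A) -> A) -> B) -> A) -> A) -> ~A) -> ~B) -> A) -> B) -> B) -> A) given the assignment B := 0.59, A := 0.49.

~B: Łukasiewicz ¬ gives 1 − 0.59 = 0.41
(A -> ~B): min(1, 1 − 0.49 + 0.41) = 0.92
~A: Łukasiewicz ¬ gives 1 − 0.49 = 0.51
((A -> ~B) -> ~A): min(1, 1 − 0.92 + 0.51) = 0.59
(((A -> ~B) -> ~A) -> B): min(1, 1 − 0.59 + 0.59) = 1
((((A -> ~B) -> ~A) -> B) -> A): min(1, 1 − 1 + 0.49) = 0.49
(((((A -> ~B) -> ~A) -> B) -> A) -> A): min(1, 1 − 0.49 + 0.49) = 1
~B: Łukasiewicz ¬ gives 1 − 0.59 = 0.41
((((((A -> ~B) -> ~A) -> B) -> A) -> A) -> ~B): min(1, 1 − 1 + 0.41) = 0.41
(((((((A -> ~B) -> ~A) -> B) -> A) -> A) -> ~B) -> A): min(1, 1 − 0.41 + 0.49) = 1
((((((((A -> ~B) -> ~A) -> B) -> A) -> A) -> ~B) -> A) -> A): min(1, 1 − 1 + 0.49) = 0.49
(((((((((A -> ~B) -> ~A) -> B) -> A) -> A) -> ~B) -> A) -> A) -> A): min(1, 1 − 0.49 + 0.49) = 1
((((((((((A -> ~B) -> ~A) -> B) -> A) -> A) -> ~B) -> A) -> A) -> A) -> B): min(1, 1 − 1 + 0.59) = 0.59
(((((((((((A -> ~B) -> ~A) -> B) -> A) -> A) -> ~B) -> A) -> A) -> A) -> B) -> A): min(1, 1 − 0.59 + 0.49) = 0.9
((((((((((((A -> ~B) -> ~A) -> B) -> A) -> A) -> ~B) -> A) -> A) -> A) -> B) -> A) -> A): min(1, 1 − 0.9 + 0.49) = 0.59
~A: Łukasiewicz ¬ gives 1 − 0.49 = 0.51
(((((((((((((A -> ~B) -> ~A) -> B) -> A) -> A) -> ~B) -> A) -> A) -> A) -> B) -> A) -> A) -> ~A): min(1, 1 − 0.59 + 0.51) = 0.92
~B: Łukasiewicz ¬ gives 1 − 0.59 = 0.41
((((((((((((((A -> ~B) -> ~A) -> B) -> A) -> A) -> ~B) -> A) -> A) -> A) -> B) -> A) -> A) -> ~A) -> ~B): min(1, 1 − 0.92 + 0.41) = 0.49
(((((((((((((((A -> ~B) -> ~A) -> B) -> A) -> A) -> ~B) -> A) -> A) -> A) -> B) -> A) -> A) -> ~A) -> ~B) -> A): min(1, 1 − 0.49 + 0.49) = 1
((((((((((((((((A -> ~B) -> ~A) -> B) -> A) -> A) -> ~B) -> A) -> A) -> A) -> B) -> A) -> A) -> ~A) -> ~B) -> A) -> B): min(1, 1 − 1 + 0.59) = 0.59
(((((((((((((((((A -> ~B) -> ~A) -> B) -> A) -> A) -> ~B) -> A) -> A) -> A) -> B) -> A) -> A) -> ~A) -> ~B) -> A) -> B) -> B): min(1, 1 − 0.59 + 0.59) = 1
((((((((((((((((((A -> ~B) -> ~A) -> B) -> A) -> A) -> ~B) -> A) -> A) -> A) -> B) -> A) -> A) -> ~A) -> ~B) -> A) -> B) -> B) -> A): min(1, 1 − 1 + 0.49) = 0.49

0.49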